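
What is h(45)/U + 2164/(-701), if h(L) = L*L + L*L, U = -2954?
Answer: -4615753/1035377 ≈ -4.4580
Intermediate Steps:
h(L) = 2*L**2 (h(L) = L**2 + L**2 = 2*L**2)
h(45)/U + 2164/(-701) = (2*45**2)/(-2954) + 2164/(-701) = (2*2025)*(-1/2954) + 2164*(-1/701) = 4050*(-1/2954) - 2164/701 = -2025/1477 - 2164/701 = -4615753/1035377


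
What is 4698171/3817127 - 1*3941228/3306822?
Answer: 245923705303/6311279770197 ≈ 0.038966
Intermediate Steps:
4698171/3817127 - 1*3941228/3306822 = 4698171*(1/3817127) - 3941228*1/3306822 = 4698171/3817127 - 1970614/1653411 = 245923705303/6311279770197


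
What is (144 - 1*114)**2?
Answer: 900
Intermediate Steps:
(144 - 1*114)**2 = (144 - 114)**2 = 30**2 = 900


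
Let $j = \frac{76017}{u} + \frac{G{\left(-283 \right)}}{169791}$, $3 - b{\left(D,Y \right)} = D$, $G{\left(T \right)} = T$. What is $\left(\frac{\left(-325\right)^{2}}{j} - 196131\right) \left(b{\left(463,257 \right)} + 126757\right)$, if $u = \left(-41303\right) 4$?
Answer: $- \frac{695084912997552131301}{12953757443} \approx -5.3659 \cdot 10^{10}$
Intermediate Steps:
$b{\left(D,Y \right)} = 3 - D$
$u = -165212$
$j = - \frac{12953757443}{28051510692}$ ($j = \frac{76017}{-165212} - \frac{283}{169791} = 76017 \left(- \frac{1}{165212}\right) - \frac{283}{169791} = - \frac{76017}{165212} - \frac{283}{169791} = - \frac{12953757443}{28051510692} \approx -0.46178$)
$\left(\frac{\left(-325\right)^{2}}{j} - 196131\right) \left(b{\left(463,257 \right)} + 126757\right) = \left(\frac{\left(-325\right)^{2}}{- \frac{12953757443}{28051510692}} - 196131\right) \left(\left(3 - 463\right) + 126757\right) = \left(105625 \left(- \frac{28051510692}{12953757443}\right) - 196131\right) \left(\left(3 - 463\right) + 126757\right) = \left(- \frac{2962940816842500}{12953757443} - 196131\right) \left(-460 + 126757\right) = \left(- \frac{5503574217895533}{12953757443}\right) 126297 = - \frac{695084912997552131301}{12953757443}$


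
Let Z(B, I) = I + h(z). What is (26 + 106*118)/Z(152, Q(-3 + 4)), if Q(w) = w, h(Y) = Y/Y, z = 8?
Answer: 6267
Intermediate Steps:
h(Y) = 1
Z(B, I) = 1 + I (Z(B, I) = I + 1 = 1 + I)
(26 + 106*118)/Z(152, Q(-3 + 4)) = (26 + 106*118)/(1 + (-3 + 4)) = (26 + 12508)/(1 + 1) = 12534/2 = 12534*(1/2) = 6267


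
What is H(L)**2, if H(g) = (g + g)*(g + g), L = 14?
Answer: 614656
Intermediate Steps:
H(g) = 4*g**2 (H(g) = (2*g)*(2*g) = 4*g**2)
H(L)**2 = (4*14**2)**2 = (4*196)**2 = 784**2 = 614656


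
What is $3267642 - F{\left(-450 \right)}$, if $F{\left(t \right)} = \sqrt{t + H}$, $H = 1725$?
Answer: $3267642 - 5 \sqrt{51} \approx 3.2676 \cdot 10^{6}$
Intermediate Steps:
$F{\left(t \right)} = \sqrt{1725 + t}$ ($F{\left(t \right)} = \sqrt{t + 1725} = \sqrt{1725 + t}$)
$3267642 - F{\left(-450 \right)} = 3267642 - \sqrt{1725 - 450} = 3267642 - \sqrt{1275} = 3267642 - 5 \sqrt{51}$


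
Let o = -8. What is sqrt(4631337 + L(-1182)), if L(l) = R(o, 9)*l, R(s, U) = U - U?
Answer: 27*sqrt(6353) ≈ 2152.1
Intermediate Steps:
R(s, U) = 0
L(l) = 0 (L(l) = 0*l = 0)
sqrt(4631337 + L(-1182)) = sqrt(4631337 + 0) = sqrt(4631337) = 27*sqrt(6353)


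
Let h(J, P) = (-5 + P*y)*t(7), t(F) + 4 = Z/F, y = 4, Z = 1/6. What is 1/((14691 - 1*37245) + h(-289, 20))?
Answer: -14/319931 ≈ -4.3759e-5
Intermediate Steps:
Z = ⅙ ≈ 0.16667
t(F) = -4 + 1/(6*F)
h(J, P) = 835/42 - 334*P/21 (h(J, P) = (-5 + P*4)*(-4 + (⅙)/7) = (-5 + 4*P)*(-4 + (⅙)*(⅐)) = (-5 + 4*P)*(-4 + 1/42) = (-5 + 4*P)*(-167/42) = 835/42 - 334*P/21)
1/((14691 - 1*37245) + h(-289, 20)) = 1/((14691 - 1*37245) + (835/42 - 334/21*20)) = 1/((14691 - 37245) + (835/42 - 6680/21)) = 1/(-22554 - 4175/14) = 1/(-319931/14) = -14/319931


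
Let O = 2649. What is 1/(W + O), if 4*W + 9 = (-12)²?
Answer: 4/10731 ≈ 0.00037275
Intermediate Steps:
W = 135/4 (W = -9/4 + (¼)*(-12)² = -9/4 + (¼)*144 = -9/4 + 36 = 135/4 ≈ 33.750)
1/(W + O) = 1/(135/4 + 2649) = 1/(10731/4) = 4/10731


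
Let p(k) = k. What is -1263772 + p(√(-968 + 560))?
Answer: -1263772 + 2*I*√102 ≈ -1.2638e+6 + 20.199*I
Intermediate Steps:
-1263772 + p(√(-968 + 560)) = -1263772 + √(-968 + 560) = -1263772 + √(-408) = -1263772 + 2*I*√102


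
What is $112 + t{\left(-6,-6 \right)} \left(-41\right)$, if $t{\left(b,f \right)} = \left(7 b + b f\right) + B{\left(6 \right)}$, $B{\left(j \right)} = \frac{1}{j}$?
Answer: $\frac{2107}{6} \approx 351.17$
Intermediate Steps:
$t{\left(b,f \right)} = \frac{1}{6} + 7 b + b f$ ($t{\left(b,f \right)} = \left(7 b + b f\right) + \frac{1}{6} = \frac{1}{6} + 7 b + b f$)
$112 + t{\left(-6,-6 \right)} \left(-41\right) = 112 + \left(\frac{1}{6} + 7 \left(-6\right) - -36\right) \left(-41\right) = 112 + \left(\frac{1}{6} - 42 + 36\right) \left(-41\right) = 112 - - \frac{1435}{6} = 112 + \frac{1435}{6} = \frac{2107}{6}$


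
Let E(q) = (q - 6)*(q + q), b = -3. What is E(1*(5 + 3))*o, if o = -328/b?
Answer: 10496/3 ≈ 3498.7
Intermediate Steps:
E(q) = 2*q*(-6 + q) (E(q) = (-6 + q)*(2*q) = 2*q*(-6 + q))
o = 328/3 (o = -328/(-3) = -328*(-⅓) = 328/3 ≈ 109.33)
E(1*(5 + 3))*o = (2*(1*(5 + 3))*(-6 + 1*(5 + 3)))*(328/3) = (2*(1*8)*(-6 + 1*8))*(328/3) = (2*8*(-6 + 8))*(328/3) = (2*8*2)*(328/3) = 32*(328/3) = 10496/3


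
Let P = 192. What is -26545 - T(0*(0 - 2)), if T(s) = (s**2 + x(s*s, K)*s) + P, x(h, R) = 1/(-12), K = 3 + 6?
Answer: -26737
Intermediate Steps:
K = 9
x(h, R) = -1/12
T(s) = 192 + s**2 - s/12 (T(s) = (s**2 - s/12) + 192 = 192 + s**2 - s/12)
-26545 - T(0*(0 - 2)) = -26545 - (192 + (0*(0 - 2))**2 - 0*(0 - 2)) = -26545 - (192 + (0*(-2))**2 - 0*(-2)) = -26545 - (192 + 0**2 - 1/12*0) = -26545 - (192 + 0 + 0) = -26545 - 1*192 = -26545 - 192 = -26737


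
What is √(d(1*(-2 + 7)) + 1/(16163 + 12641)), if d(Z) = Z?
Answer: √1037095221/14402 ≈ 2.2361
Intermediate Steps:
√(d(1*(-2 + 7)) + 1/(16163 + 12641)) = √(1*(-2 + 7) + 1/(16163 + 12641)) = √(1*5 + 1/28804) = √(5 + 1/28804) = √(144021/28804) = √1037095221/14402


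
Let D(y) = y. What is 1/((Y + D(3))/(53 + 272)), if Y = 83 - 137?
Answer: -325/51 ≈ -6.3726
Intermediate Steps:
Y = -54
1/((Y + D(3))/(53 + 272)) = 1/((-54 + 3)/(53 + 272)) = 1/(-51/325) = -325/51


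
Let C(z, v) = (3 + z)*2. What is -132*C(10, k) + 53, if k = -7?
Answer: -3379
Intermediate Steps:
C(z, v) = 6 + 2*z
-132*C(10, k) + 53 = -132*(6 + 2*10) + 53 = -132*(6 + 20) + 53 = -132*26 + 53 = -3432 + 53 = -3379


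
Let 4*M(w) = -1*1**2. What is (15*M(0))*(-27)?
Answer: 405/4 ≈ 101.25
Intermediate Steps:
M(w) = -1/4 (M(w) = (-1*1**2)/4 = (-1*1)/4 = (1/4)*(-1) = -1/4)
(15*M(0))*(-27) = (15*(-1/4))*(-27) = -15/4*(-27) = 405/4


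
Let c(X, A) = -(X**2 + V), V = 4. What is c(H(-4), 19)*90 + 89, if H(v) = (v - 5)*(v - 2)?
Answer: -262711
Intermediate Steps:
H(v) = (-5 + v)*(-2 + v)
c(X, A) = -4 - X**2 (c(X, A) = -(X**2 + 4) = -(4 + X**2) = -4 - X**2)
c(H(-4), 19)*90 + 89 = (-4 - (10 + (-4)**2 - 7*(-4))**2)*90 + 89 = (-4 - (10 + 16 + 28)**2)*90 + 89 = (-4 - 1*54**2)*90 + 89 = (-4 - 1*2916)*90 + 89 = (-4 - 2916)*90 + 89 = -2920*90 + 89 = -262800 + 89 = -262711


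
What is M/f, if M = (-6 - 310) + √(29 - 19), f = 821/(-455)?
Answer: 143780/821 - 455*√10/821 ≈ 173.38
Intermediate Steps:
f = -821/455 (f = 821*(-1/455) = -821/455 ≈ -1.8044)
M = -316 + √10 ≈ -312.84
M/f = (-316 + √10)/(-821/455) = (-316 + √10)*(-455/821) = 143780/821 - 455*√10/821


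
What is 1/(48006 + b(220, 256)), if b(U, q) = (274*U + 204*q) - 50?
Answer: 1/160460 ≈ 6.2321e-6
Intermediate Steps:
b(U, q) = -50 + 204*q + 274*U (b(U, q) = (204*q + 274*U) - 50 = -50 + 204*q + 274*U)
1/(48006 + b(220, 256)) = 1/(48006 + (-50 + 204*256 + 274*220)) = 1/(48006 + (-50 + 52224 + 60280)) = 1/(48006 + 112454) = 1/160460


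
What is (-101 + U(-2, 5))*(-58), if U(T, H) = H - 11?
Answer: 6206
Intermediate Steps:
U(T, H) = -11 + H
(-101 + U(-2, 5))*(-58) = (-101 + (-11 + 5))*(-58) = (-101 - 6)*(-58) = -107*(-58) = 6206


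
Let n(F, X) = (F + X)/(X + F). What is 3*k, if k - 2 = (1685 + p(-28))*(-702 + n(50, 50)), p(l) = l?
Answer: -3484665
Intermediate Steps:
n(F, X) = 1 (n(F, X) = (F + X)/(F + X) = 1)
k = -1161555 (k = 2 + (1685 - 28)*(-702 + 1) = 2 + 1657*(-701) = 2 - 1161557 = -1161555)
3*k = 3*(-1161555) = -3484665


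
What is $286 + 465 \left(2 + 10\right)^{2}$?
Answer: $67246$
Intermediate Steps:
$286 + 465 \left(2 + 10\right)^{2} = 286 + 465 \cdot 12^{2} = 286 + 465 \cdot 144 = 286 + 66960 = 67246$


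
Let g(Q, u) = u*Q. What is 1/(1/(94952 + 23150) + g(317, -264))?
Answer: -118102/9883720175 ≈ -1.1949e-5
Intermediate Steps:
g(Q, u) = Q*u
1/(1/(94952 + 23150) + g(317, -264)) = 1/(1/(94952 + 23150) + 317*(-264)) = 1/(1/118102 - 83688) = 1/(-9883720175/118102) = -118102/9883720175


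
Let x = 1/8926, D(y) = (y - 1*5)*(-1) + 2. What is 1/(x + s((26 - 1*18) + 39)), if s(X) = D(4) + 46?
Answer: 8926/437375 ≈ 0.020408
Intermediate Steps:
D(y) = 7 - y (D(y) = (y - 5)*(-1) + 2 = (-5 + y)*(-1) + 2 = (5 - y) + 2 = 7 - y)
s(X) = 49 (s(X) = (7 - 1*4) + 46 = (7 - 4) + 46 = 3 + 46 = 49)
x = 1/8926 ≈ 0.00011203
1/(x + s((26 - 1*18) + 39)) = 1/(1/8926 + 49) = 1/(437375/8926) = 8926/437375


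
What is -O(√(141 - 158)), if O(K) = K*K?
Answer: 17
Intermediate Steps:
O(K) = K²
-O(√(141 - 158)) = -(√(141 - 158))² = -(√(-17))² = -(I*√17)² = -1*(-17) = 17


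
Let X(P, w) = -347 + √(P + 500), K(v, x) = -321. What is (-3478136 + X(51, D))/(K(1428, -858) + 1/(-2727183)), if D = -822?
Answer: 9486459703389/875425744 - 2727183*√551/875425744 ≈ 10836.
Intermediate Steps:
X(P, w) = -347 + √(500 + P)
(-3478136 + X(51, D))/(K(1428, -858) + 1/(-2727183)) = (-3478136 + (-347 + √(500 + 51)))/(-321 + 1/(-2727183)) = (-3478136 + (-347 + √551))/(-321 - 1/2727183) = (-3478483 + √551)/(-875425744/2727183) = (-3478483 + √551)*(-2727183/875425744) = 9486459703389/875425744 - 2727183*√551/875425744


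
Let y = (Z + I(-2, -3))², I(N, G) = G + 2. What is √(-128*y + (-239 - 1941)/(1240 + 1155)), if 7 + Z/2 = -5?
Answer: 2*I*√4588872211/479 ≈ 282.84*I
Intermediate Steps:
Z = -24 (Z = -14 + 2*(-5) = -14 - 10 = -24)
I(N, G) = 2 + G
y = 625 (y = (-24 + (2 - 3))² = (-24 - 1)² = (-25)² = 625)
√(-128*y + (-239 - 1941)/(1240 + 1155)) = √(-128*625 + (-239 - 1941)/(1240 + 1155)) = √(-80000 - 2180/2395) = √(-80000 - 2180*1/2395) = √(-80000 - 436/479) = √(-38320436/479) = 2*I*√4588872211/479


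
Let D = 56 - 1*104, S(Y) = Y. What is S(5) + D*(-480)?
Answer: 23045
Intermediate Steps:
D = -48 (D = 56 - 104 = -48)
S(5) + D*(-480) = 5 - 48*(-480) = 5 + 23040 = 23045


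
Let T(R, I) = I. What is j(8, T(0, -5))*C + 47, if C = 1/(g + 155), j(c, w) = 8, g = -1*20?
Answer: 6353/135 ≈ 47.059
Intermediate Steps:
g = -20
C = 1/135 (C = 1/(-20 + 155) = 1/135 ≈ 0.0074074)
j(8, T(0, -5))*C + 47 = 8*(1/135) + 47 = 8/135 + 47 = 6353/135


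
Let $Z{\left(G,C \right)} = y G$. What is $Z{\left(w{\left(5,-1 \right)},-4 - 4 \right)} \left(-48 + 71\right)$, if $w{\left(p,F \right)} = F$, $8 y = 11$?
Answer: $- \frac{253}{8} \approx -31.625$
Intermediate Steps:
$y = \frac{11}{8}$ ($y = \frac{1}{8} \cdot 11 = \frac{11}{8} \approx 1.375$)
$Z{\left(G,C \right)} = \frac{11 G}{8}$
$Z{\left(w{\left(5,-1 \right)},-4 - 4 \right)} \left(-48 + 71\right) = \frac{11}{8} \left(-1\right) \left(-48 + 71\right) = \left(- \frac{11}{8}\right) 23 = - \frac{253}{8}$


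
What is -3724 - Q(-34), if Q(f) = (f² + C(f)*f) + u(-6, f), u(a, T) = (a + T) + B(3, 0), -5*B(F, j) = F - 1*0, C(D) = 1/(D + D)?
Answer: -48399/10 ≈ -4839.9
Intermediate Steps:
C(D) = 1/(2*D)
B(F, j) = -F/5 (B(F, j) = -(F - 1*0)/5 = -(F + 0)/5 = -F/5)
u(a, T) = -⅗ + T + a (u(a, T) = (a + T) - ⅕*3 = (T + a) - ⅗ = -⅗ + T + a)
Q(f) = -61/10 + f + f² (Q(f) = (f² + (1/(2*f))*f) + (-⅗ + f - 6) = (f² + ½) + (-33/5 + f) = (½ + f²) + (-33/5 + f) = -61/10 + f + f²)
-3724 - Q(-34) = -3724 - (-61/10 - 34 + (-34)²) = -3724 - (-61/10 - 34 + 1156) = -3724 - 1*11159/10 = -3724 - 11159/10 = -48399/10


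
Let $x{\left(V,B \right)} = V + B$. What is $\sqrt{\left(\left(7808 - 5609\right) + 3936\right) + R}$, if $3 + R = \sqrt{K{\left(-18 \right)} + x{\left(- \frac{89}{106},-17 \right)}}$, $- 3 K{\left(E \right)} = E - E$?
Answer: $\frac{\sqrt{68899152 + 106 i \sqrt{200446}}}{106} \approx 78.307 + 0.026969 i$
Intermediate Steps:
$K{\left(E \right)} = 0$ ($K{\left(E \right)} = - \frac{E - E}{3} = \left(- \frac{1}{3}\right) 0 = 0$)
$x{\left(V,B \right)} = B + V$
$R = -3 + \frac{i \sqrt{200446}}{106}$ ($R = -3 + \sqrt{0 - \left(17 + \frac{89}{106}\right)} = -3 + \sqrt{0 - \frac{1891}{106}} = -3 + \sqrt{- \frac{1891}{106}} = -3 + \frac{i \sqrt{200446}}{106} \approx -3.0 + 4.2237 i$)
$\sqrt{\left(\left(7808 - 5609\right) + 3936\right) + R} = \sqrt{\left(\left(7808 - 5609\right) + 3936\right) - \left(3 - \frac{i \sqrt{200446}}{106}\right)} = \sqrt{\left(2199 + 3936\right) - \left(3 - \frac{i \sqrt{200446}}{106}\right)} = \sqrt{6135 - \left(3 - \frac{i \sqrt{200446}}{106}\right)} = \sqrt{6132 + \frac{i \sqrt{200446}}{106}}$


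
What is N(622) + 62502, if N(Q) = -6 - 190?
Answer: 62306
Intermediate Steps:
N(Q) = -196
N(622) + 62502 = -196 + 62502 = 62306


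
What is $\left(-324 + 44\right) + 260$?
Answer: $-20$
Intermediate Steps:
$\left(-324 + 44\right) + 260 = -280 + 260 = -20$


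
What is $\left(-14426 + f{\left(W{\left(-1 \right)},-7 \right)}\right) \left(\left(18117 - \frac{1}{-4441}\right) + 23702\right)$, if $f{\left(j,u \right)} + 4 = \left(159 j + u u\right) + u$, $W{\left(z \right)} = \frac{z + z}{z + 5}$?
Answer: $- \frac{2686877769150}{4441} \approx -6.0502 \cdot 10^{8}$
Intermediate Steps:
$W{\left(z \right)} = \frac{2 z}{5 + z}$
$f{\left(j,u \right)} = -4 + u + u^{2} + 159 j$ ($f{\left(j,u \right)} = -4 + \left(\left(159 j + u u\right) + u\right) = -4 + \left(\left(159 j + u^{2}\right) + u\right) = -4 + \left(\left(u^{2} + 159 j\right) + u\right) = -4 + \left(u + u^{2} + 159 j\right) = -4 + u + u^{2} + 159 j$)
$\left(-14426 + f{\left(W{\left(-1 \right)},-7 \right)}\right) \left(\left(18117 - \frac{1}{-4441}\right) + 23702\right) = \left(-14426 + \left(-4 - 7 + \left(-7\right)^{2} + 159 \cdot 2 \left(-1\right) \frac{1}{5 - 1}\right)\right) \left(\left(18117 - \frac{1}{-4441}\right) + 23702\right) = \left(-14426 + \left(-4 - 7 + 49 + 159 \cdot 2 \left(-1\right) \frac{1}{4}\right)\right) \left(\left(18117 - - \frac{1}{4441}\right) + 23702\right) = \left(-14426 + \left(-4 - 7 + 49 + 159 \cdot 2 \left(-1\right) \frac{1}{4}\right)\right) \left(\left(18117 + \frac{1}{4441}\right) + 23702\right) = \left(-14426 + \left(-4 - 7 + 49 + 159 \left(- \frac{1}{2}\right)\right)\right) \left(\frac{80457598}{4441} + 23702\right) = \left(-14426 - \frac{83}{2}\right) \frac{185718180}{4441} = \left(- \frac{28935}{2}\right) \frac{185718180}{4441} = - \frac{2686877769150}{4441}$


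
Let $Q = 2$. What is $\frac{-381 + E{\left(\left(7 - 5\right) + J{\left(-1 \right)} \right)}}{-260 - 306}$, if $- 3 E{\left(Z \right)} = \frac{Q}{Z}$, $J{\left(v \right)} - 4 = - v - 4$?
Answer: $\frac{3431}{5094} \approx 0.67354$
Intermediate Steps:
$J{\left(v \right)} = - v$ ($J{\left(v \right)} = 4 - \left(4 + v\right) = - v$)
$E{\left(Z \right)} = - \frac{2}{3 Z}$ ($E{\left(Z \right)} = - \frac{2 \frac{1}{Z}}{3} = - \frac{2}{3 Z}$)
$\frac{-381 + E{\left(\left(7 - 5\right) + J{\left(-1 \right)} \right)}}{-260 - 306} = \frac{-381 - \frac{2}{3 \left(\left(7 - 5\right) - -1\right)}}{-260 - 306} = \frac{-381 - \frac{2}{3 \left(2 + 1\right)}}{-566} = \left(-381 - \frac{2}{3 \cdot 3}\right) \left(- \frac{1}{566}\right) = \left(-381 - \frac{2}{9}\right) \left(- \frac{1}{566}\right) = \left(- \frac{3431}{9}\right) \left(- \frac{1}{566}\right) = \frac{3431}{5094}$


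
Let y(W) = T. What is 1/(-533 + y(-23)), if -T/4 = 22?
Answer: -1/621 ≈ -0.0016103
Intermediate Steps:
T = -88 (T = -4*22 = -88)
y(W) = -88
1/(-533 + y(-23)) = 1/(-533 - 88) = 1/(-621) = -1/621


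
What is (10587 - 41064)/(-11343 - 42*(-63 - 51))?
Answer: 10159/2185 ≈ 4.6494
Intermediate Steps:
(10587 - 41064)/(-11343 - 42*(-63 - 51)) = -30477/(-11343 - 42*(-114)) = -30477/(-11343 + 4788) = -30477/(-6555) = -30477*(-1/6555) = 10159/2185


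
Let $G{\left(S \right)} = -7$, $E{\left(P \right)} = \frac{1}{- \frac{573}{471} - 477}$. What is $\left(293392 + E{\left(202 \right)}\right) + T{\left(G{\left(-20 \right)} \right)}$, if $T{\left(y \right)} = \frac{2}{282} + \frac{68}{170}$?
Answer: $\frac{621186829843}{2117256} \approx 2.9339 \cdot 10^{5}$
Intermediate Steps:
$E{\left(P \right)} = - \frac{157}{75080}$ ($E{\left(P \right)} = \frac{1}{\left(-573\right) \frac{1}{471} - 477} = \frac{1}{- \frac{191}{157} - 477} = \frac{1}{- \frac{75080}{157}} = - \frac{157}{75080}$)
$T{\left(y \right)} = \frac{287}{705}$ ($T{\left(y \right)} = 2 \cdot \frac{1}{282} + 68 \cdot \frac{1}{170} = \frac{1}{141} + \frac{2}{5} = \frac{287}{705}$)
$\left(293392 + E{\left(202 \right)}\right) + T{\left(G{\left(-20 \right)} \right)} = \left(293392 - \frac{157}{75080}\right) + \frac{287}{705} = \frac{22027871203}{75080} + \frac{287}{705} = \frac{621186829843}{2117256}$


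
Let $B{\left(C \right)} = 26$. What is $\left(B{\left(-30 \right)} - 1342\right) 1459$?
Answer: $-1920044$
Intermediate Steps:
$\left(B{\left(-30 \right)} - 1342\right) 1459 = \left(26 - 1342\right) 1459 = \left(-1316\right) 1459 = -1920044$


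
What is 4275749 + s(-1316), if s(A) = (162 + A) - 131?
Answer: 4274464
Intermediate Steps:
s(A) = 31 + A
4275749 + s(-1316) = 4275749 + (31 - 1316) = 4275749 - 1285 = 4274464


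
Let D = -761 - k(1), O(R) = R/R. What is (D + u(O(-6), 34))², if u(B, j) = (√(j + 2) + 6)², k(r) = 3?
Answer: 384400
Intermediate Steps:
O(R) = 1
u(B, j) = (6 + √(2 + j))² (u(B, j) = (√(2 + j) + 6)² = (6 + √(2 + j))²)
D = -764 (D = -761 - 1*3 = -761 - 3 = -764)
(D + u(O(-6), 34))² = (-764 + (6 + √(2 + 34))²)² = (-764 + (6 + √36)²)² = (-764 + (6 + 6)²)² = (-764 + 12²)² = (-764 + 144)² = (-620)² = 384400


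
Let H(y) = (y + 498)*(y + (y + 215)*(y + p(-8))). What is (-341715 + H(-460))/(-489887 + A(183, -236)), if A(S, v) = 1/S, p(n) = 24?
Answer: -135418719/17929864 ≈ -7.5527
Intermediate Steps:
H(y) = (498 + y)*(y + (24 + y)*(215 + y)) (H(y) = (y + 498)*(y + (y + 215)*(y + 24)) = (498 + y)*(y + (215 + y)*(24 + y)) = (498 + y)*(y + (24 + y)*(215 + y)))
(-341715 + H(-460))/(-489887 + A(183, -236)) = (-341715 + (2569680 + (-460)³ + 738*(-460)² + 124680*(-460)))/(-489887 + 1/183) = (-341715 + (2569680 - 97336000 + 738*211600 - 57352800))/(-489887 + 1/183) = (-341715 + (2569680 - 97336000 + 156160800 - 57352800))/(-89649320/183) = (-341715 + 4041680)*(-183/89649320) = 3699965*(-183/89649320) = -135418719/17929864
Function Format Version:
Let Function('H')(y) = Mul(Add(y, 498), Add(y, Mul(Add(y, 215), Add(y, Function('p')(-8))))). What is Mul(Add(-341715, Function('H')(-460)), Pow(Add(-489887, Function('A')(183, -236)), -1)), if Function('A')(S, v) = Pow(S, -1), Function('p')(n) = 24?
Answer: Rational(-135418719, 17929864) ≈ -7.5527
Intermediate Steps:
Function('H')(y) = Mul(Add(498, y), Add(y, Mul(Add(24, y), Add(215, y)))) (Function('H')(y) = Mul(Add(y, 498), Add(y, Mul(Add(y, 215), Add(y, 24)))) = Mul(Add(498, y), Add(y, Mul(Add(215, y), Add(24, y)))) = Mul(Add(498, y), Add(y, Mul(Add(24, y), Add(215, y)))))
Mul(Add(-341715, Function('H')(-460)), Pow(Add(-489887, Function('A')(183, -236)), -1)) = Mul(Add(-341715, Add(2569680, Pow(-460, 3), Mul(738, Pow(-460, 2)), Mul(124680, -460))), Pow(Add(-489887, Pow(183, -1)), -1)) = Mul(Add(-341715, Add(2569680, -97336000, Mul(738, 211600), -57352800)), Pow(Add(-489887, Rational(1, 183)), -1)) = Mul(Add(-341715, Add(2569680, -97336000, 156160800, -57352800)), Pow(Rational(-89649320, 183), -1)) = Mul(Add(-341715, 4041680), Rational(-183, 89649320)) = Mul(3699965, Rational(-183, 89649320)) = Rational(-135418719, 17929864)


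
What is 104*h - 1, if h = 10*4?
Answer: 4159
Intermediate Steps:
h = 40
104*h - 1 = 104*40 - 1 = 4160 - 1 = 4159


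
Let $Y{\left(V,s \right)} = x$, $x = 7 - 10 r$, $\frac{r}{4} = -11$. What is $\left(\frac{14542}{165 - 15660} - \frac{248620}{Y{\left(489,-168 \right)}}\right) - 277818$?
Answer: $- \frac{642699985648}{2308755} \approx -2.7838 \cdot 10^{5}$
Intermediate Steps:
$r = -44$ ($r = 4 \left(-11\right) = -44$)
$x = 447$ ($x = 7 - -440 = 7 + 440 = 447$)
$Y{\left(V,s \right)} = 447$
$\left(\frac{14542}{165 - 15660} - \frac{248620}{Y{\left(489,-168 \right)}}\right) - 277818 = \left(\frac{14542}{165 - 15660} - \frac{248620}{447}\right) - 277818 = \left(\frac{14542}{-15495} - \frac{248620}{447}\right) - 277818 = \left(14542 \left(- \frac{1}{15495}\right) - \frac{248620}{447}\right) - 277818 = \left(- \frac{14542}{15495} - \frac{248620}{447}\right) - 277818 = - \frac{1286289058}{2308755} - 277818 = - \frac{642699985648}{2308755}$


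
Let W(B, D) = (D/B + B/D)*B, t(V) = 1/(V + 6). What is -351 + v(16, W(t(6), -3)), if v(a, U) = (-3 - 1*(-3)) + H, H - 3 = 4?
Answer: -344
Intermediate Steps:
H = 7 (H = 3 + 4 = 7)
t(V) = 1/(6 + V)
W(B, D) = B*(B/D + D/B) (W(B, D) = (B/D + D/B)*B = B*(B/D + D/B))
v(a, U) = 7 (v(a, U) = (-3 - 1*(-3)) + 7 = (-3 + 3) + 7 = 0 + 7 = 7)
-351 + v(16, W(t(6), -3)) = -351 + 7 = -344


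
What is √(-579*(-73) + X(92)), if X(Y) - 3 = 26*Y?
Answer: √44662 ≈ 211.33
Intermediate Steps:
X(Y) = 3 + 26*Y
√(-579*(-73) + X(92)) = √(-579*(-73) + (3 + 26*92)) = √(42267 + (3 + 2392)) = √(42267 + 2395) = √44662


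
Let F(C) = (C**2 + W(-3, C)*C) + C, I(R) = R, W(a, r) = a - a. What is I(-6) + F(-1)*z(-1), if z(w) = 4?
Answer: -6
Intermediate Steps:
W(a, r) = 0
F(C) = C + C**2 (F(C) = (C**2 + 0*C) + C = (C**2 + 0) + C = C**2 + C = C + C**2)
I(-6) + F(-1)*z(-1) = -6 - (1 - 1)*4 = -6 - 1*0*4 = -6 + 0*4 = -6 + 0 = -6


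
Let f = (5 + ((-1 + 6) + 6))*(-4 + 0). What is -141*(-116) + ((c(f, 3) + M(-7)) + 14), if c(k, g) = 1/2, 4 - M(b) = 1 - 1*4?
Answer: 32755/2 ≈ 16378.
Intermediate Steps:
M(b) = 7 (M(b) = 4 - (1 - 1*4) = 4 - (1 - 4) = 4 - 1*(-3) = 4 + 3 = 7)
f = -64 (f = (5 + (5 + 6))*(-4) = (5 + 11)*(-4) = 16*(-4) = -64)
c(k, g) = 1/2
-141*(-116) + ((c(f, 3) + M(-7)) + 14) = -141*(-116) + ((1/2 + 7) + 14) = 16356 + (15/2 + 14) = 16356 + 43/2 = 32755/2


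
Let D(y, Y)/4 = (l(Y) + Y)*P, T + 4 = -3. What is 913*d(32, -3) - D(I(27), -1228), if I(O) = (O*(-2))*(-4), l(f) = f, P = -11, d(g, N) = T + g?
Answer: -85239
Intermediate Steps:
T = -7 (T = -4 - 3 = -7)
d(g, N) = -7 + g
I(O) = 8*O (I(O) = -2*O*(-4) = 8*O)
D(y, Y) = -88*Y (D(y, Y) = 4*((Y + Y)*(-11)) = 4*((2*Y)*(-11)) = 4*(-22*Y) = -88*Y)
913*d(32, -3) - D(I(27), -1228) = 913*(-7 + 32) - (-88)*(-1228) = 913*25 - 1*108064 = 22825 - 108064 = -85239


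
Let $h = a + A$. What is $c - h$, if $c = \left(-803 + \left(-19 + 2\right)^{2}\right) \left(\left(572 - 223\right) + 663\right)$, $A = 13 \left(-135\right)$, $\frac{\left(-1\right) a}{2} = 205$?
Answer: $-518003$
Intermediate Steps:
$a = -410$ ($a = \left(-2\right) 205 = -410$)
$A = -1755$
$h = -2165$ ($h = -410 - 1755 = -2165$)
$c = -520168$ ($c = \left(-803 + \left(-17\right)^{2}\right) \left(\left(572 - 223\right) + 663\right) = \left(-803 + 289\right) \left(349 + 663\right) = \left(-514\right) 1012 = -520168$)
$c - h = -520168 - -2165 = -520168 + 2165 = -518003$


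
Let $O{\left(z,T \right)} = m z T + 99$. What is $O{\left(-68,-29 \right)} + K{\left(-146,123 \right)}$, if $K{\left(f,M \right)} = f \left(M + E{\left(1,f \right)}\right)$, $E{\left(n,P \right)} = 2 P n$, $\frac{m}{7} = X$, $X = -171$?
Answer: $-2335711$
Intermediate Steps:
$m = -1197$ ($m = 7 \left(-171\right) = -1197$)
$E{\left(n,P \right)} = 2 P n$
$K{\left(f,M \right)} = f \left(M + 2 f\right)$ ($K{\left(f,M \right)} = f \left(M + 2 f 1\right) = f \left(M + 2 f\right)$)
$O{\left(z,T \right)} = 99 - 1197 T z$ ($O{\left(z,T \right)} = - 1197 z T + 99 = - 1197 T z + 99 = 99 - 1197 T z$)
$O{\left(-68,-29 \right)} + K{\left(-146,123 \right)} = \left(99 - \left(-34713\right) \left(-68\right)\right) - 146 \left(123 + 2 \left(-146\right)\right) = \left(99 - 2360484\right) - 146 \left(123 - 292\right) = -2360385 - -24674 = -2360385 + 24674 = -2335711$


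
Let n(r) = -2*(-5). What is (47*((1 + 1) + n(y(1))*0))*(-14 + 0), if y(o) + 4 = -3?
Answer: -1316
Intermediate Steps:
y(o) = -7 (y(o) = -4 - 3 = -7)
n(r) = 10
(47*((1 + 1) + n(y(1))*0))*(-14 + 0) = (47*((1 + 1) + 10*0))*(-14 + 0) = (47*(2 + 0))*(-14) = (47*2)*(-14) = 94*(-14) = -1316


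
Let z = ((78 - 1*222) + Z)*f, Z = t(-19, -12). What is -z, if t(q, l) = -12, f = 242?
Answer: 37752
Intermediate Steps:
Z = -12
z = -37752 (z = ((78 - 1*222) - 12)*242 = ((78 - 222) - 12)*242 = (-144 - 12)*242 = -156*242 = -37752)
-z = -1*(-37752) = 37752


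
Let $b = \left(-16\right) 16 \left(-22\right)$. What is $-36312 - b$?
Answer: $-41944$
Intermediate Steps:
$b = 5632$ ($b = \left(-256\right) \left(-22\right) = 5632$)
$-36312 - b = -36312 - 5632 = -41944$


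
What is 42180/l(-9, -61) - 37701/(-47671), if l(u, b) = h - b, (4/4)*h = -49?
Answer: 167601266/47671 ≈ 3515.8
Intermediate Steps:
h = -49
l(u, b) = -49 - b
42180/l(-9, -61) - 37701/(-47671) = 42180/(-49 - 1*(-61)) - 37701/(-47671) = 42180/(-49 + 61) - 37701*(-1/47671) = 42180/12 + 37701/47671 = 42180*(1/12) + 37701/47671 = 3515 + 37701/47671 = 167601266/47671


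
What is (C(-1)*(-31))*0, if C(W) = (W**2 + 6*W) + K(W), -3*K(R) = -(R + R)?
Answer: 0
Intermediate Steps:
K(R) = 2*R/3 (K(R) = -(-1)*(R + R)/3 = -(-1)*2*R/3 = -(-2)*R/3 = 2*R/3)
C(W) = W**2 + 20*W/3 (C(W) = (W**2 + 6*W) + 2*W/3 = W**2 + 20*W/3)
(C(-1)*(-31))*0 = (((1/3)*(-1)*(20 + 3*(-1)))*(-31))*0 = (((1/3)*(-1)*(20 - 3))*(-31))*0 = (((1/3)*(-1)*17)*(-31))*0 = -17/3*(-31)*0 = (527/3)*0 = 0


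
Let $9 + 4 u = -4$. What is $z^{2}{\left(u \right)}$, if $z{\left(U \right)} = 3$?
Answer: $9$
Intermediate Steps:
$u = - \frac{13}{4}$ ($u = - \frac{9}{4} + \frac{1}{4} \left(-4\right) = - \frac{9}{4} - 1 = - \frac{13}{4} \approx -3.25$)
$z^{2}{\left(u \right)} = 3^{2} = 9$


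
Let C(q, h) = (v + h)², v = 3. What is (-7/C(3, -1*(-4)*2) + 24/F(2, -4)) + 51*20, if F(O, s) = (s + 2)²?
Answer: 124139/121 ≈ 1025.9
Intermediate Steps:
F(O, s) = (2 + s)²
C(q, h) = (3 + h)²
(-7/C(3, -1*(-4)*2) + 24/F(2, -4)) + 51*20 = (-7/(3 - 1*(-4)*2)² + 24/((2 - 4)²)) + 51*20 = (-7/(3 + 4*2)² + 24/((-2)²)) + 1020 = (-7/(3 + 8)² + 24/4) + 1020 = (-7/(11²) + 24*(¼)) + 1020 = (-7/121 + 6) + 1020 = 719/121 + 1020 = 124139/121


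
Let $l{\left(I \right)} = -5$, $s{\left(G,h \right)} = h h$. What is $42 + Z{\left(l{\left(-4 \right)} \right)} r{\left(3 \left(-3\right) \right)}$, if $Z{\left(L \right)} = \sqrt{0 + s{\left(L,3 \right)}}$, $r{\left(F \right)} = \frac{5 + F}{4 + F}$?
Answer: $\frac{222}{5} \approx 44.4$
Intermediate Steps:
$s{\left(G,h \right)} = h^{2}$
$r{\left(F \right)} = \frac{5 + F}{4 + F}$
$Z{\left(L \right)} = 3$ ($Z{\left(L \right)} = \sqrt{0 + 3^{2}} = \sqrt{0 + 9} = \sqrt{9} = 3$)
$42 + Z{\left(l{\left(-4 \right)} \right)} r{\left(3 \left(-3\right) \right)} = 42 + 3 \frac{5 + 3 \left(-3\right)}{4 + 3 \left(-3\right)} = 42 + 3 \frac{5 - 9}{4 - 9} = 42 + 3 \frac{1}{-5} \left(-4\right) = 42 + 3 \left(\left(- \frac{1}{5}\right) \left(-4\right)\right) = 42 + 3 \cdot \frac{4}{5} = 42 + \frac{12}{5} = \frac{222}{5}$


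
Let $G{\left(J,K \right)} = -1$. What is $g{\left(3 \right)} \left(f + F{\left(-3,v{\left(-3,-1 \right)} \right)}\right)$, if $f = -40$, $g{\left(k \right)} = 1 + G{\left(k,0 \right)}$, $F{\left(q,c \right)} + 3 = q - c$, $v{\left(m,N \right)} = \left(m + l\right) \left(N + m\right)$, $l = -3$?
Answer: $0$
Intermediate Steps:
$v{\left(m,N \right)} = \left(-3 + m\right) \left(N + m\right)$ ($v{\left(m,N \right)} = \left(m - 3\right) \left(N + m\right) = \left(-3 + m\right) \left(N + m\right)$)
$F{\left(q,c \right)} = -3 + q - c$ ($F{\left(q,c \right)} = -3 - \left(c - q\right) = -3 + q - c$)
$g{\left(k \right)} = 0$ ($g{\left(k \right)} = 1 - 1 = 0$)
$g{\left(3 \right)} \left(f + F{\left(-3,v{\left(-3,-1 \right)} \right)}\right) = 0 \left(-40 - \left(15 + 3 + 12\right)\right) = 0 \left(-40 - 30\right) = 0 \left(-70\right) = 0$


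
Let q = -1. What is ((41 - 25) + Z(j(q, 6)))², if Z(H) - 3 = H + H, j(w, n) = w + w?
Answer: 225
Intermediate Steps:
j(w, n) = 2*w
Z(H) = 3 + 2*H (Z(H) = 3 + (H + H) = 3 + 2*H)
((41 - 25) + Z(j(q, 6)))² = ((41 - 25) + (3 + 2*(2*(-1))))² = (16 + (3 + 2*(-2)))² = (16 + (3 - 4))² = (16 - 1)² = 15² = 225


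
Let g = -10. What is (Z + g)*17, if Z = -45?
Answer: -935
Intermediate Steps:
(Z + g)*17 = (-45 - 10)*17 = -55*17 = -935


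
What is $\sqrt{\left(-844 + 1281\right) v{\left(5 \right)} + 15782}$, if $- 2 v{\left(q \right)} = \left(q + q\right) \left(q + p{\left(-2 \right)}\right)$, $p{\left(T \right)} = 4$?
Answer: $i \sqrt{3883} \approx 62.314 i$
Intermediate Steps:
$v{\left(q \right)} = - q \left(4 + q\right)$ ($v{\left(q \right)} = - \frac{\left(q + q\right) \left(q + 4\right)}{2} = - \frac{2 q \left(4 + q\right)}{2} = - q \left(4 + q\right)$)
$\sqrt{\left(-844 + 1281\right) v{\left(5 \right)} + 15782} = \sqrt{\left(-844 + 1281\right) \left(\left(-1\right) 5 \left(4 + 5\right)\right) + 15782} = \sqrt{437 \left(\left(-1\right) 5 \cdot 9\right) + 15782} = \sqrt{437 \left(-45\right) + 15782} = \sqrt{-19665 + 15782} = \sqrt{-3883} = i \sqrt{3883}$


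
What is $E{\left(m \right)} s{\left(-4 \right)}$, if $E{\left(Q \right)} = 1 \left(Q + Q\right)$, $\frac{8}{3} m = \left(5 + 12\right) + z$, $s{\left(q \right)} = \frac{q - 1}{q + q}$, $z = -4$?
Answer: $\frac{195}{32} \approx 6.0938$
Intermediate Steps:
$s{\left(q \right)} = \frac{-1 + q}{2 q}$
$m = \frac{39}{8}$ ($m = \frac{3 \left(\left(5 + 12\right) - 4\right)}{8} = \frac{3 \left(17 - 4\right)}{8} = \frac{3}{8} \cdot 13 = \frac{39}{8} \approx 4.875$)
$E{\left(Q \right)} = 2 Q$ ($E{\left(Q \right)} = 1 \cdot 2 Q = 2 Q$)
$E{\left(m \right)} s{\left(-4 \right)} = 2 \cdot \frac{39}{8} \frac{-1 - 4}{2 \left(-4\right)} = \frac{39 \cdot \frac{1}{2} \left(- \frac{1}{4}\right) \left(-5\right)}{4} = \frac{39}{4} \cdot \frac{5}{8} = \frac{195}{32}$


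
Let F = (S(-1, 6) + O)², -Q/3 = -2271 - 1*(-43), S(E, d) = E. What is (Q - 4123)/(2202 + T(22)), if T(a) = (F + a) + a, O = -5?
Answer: 2561/2282 ≈ 1.1223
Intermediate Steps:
Q = 6684 (Q = -3*(-2271 - 1*(-43)) = -3*(-2271 + 43) = -3*(-2228) = 6684)
F = 36 (F = (-1 - 5)² = (-6)² = 36)
T(a) = 36 + 2*a (T(a) = (36 + a) + a = 36 + 2*a)
(Q - 4123)/(2202 + T(22)) = (6684 - 4123)/(2202 + (36 + 2*22)) = 2561/(2202 + (36 + 44)) = 2561/(2202 + 80) = 2561/2282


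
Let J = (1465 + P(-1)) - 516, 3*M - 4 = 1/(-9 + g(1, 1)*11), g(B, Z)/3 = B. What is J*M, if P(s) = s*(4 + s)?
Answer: 45881/36 ≈ 1274.5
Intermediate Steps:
g(B, Z) = 3*B
M = 97/72 (M = 4/3 + 1/(3*(-9 + (3*1)*11)) = 4/3 + 1/(3*(-9 + 3*11)) = 4/3 + 1/(3*(-9 + 33)) = 4/3 + (⅓)/24 = 4/3 + (⅓)*(1/24) = 4/3 + 1/72 = 97/72 ≈ 1.3472)
J = 946 (J = (1465 - (4 - 1)) - 516 = (1465 - 1*3) - 516 = (1465 - 3) - 516 = 1462 - 516 = 946)
J*M = 946*(97/72) = 45881/36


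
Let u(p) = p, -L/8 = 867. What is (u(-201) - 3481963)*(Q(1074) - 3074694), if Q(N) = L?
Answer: 10730741047320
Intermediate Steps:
L = -6936 (L = -8*867 = -6936)
Q(N) = -6936
(u(-201) - 3481963)*(Q(1074) - 3074694) = (-201 - 3481963)*(-6936 - 3074694) = -3482164*(-3081630) = 10730741047320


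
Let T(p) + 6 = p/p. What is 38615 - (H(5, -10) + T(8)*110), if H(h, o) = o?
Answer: 39175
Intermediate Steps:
T(p) = -5 (T(p) = -6 + p/p = -6 + 1 = -5)
38615 - (H(5, -10) + T(8)*110) = 38615 - (-10 - 5*110) = 38615 - (-10 - 550) = 38615 - 1*(-560) = 38615 + 560 = 39175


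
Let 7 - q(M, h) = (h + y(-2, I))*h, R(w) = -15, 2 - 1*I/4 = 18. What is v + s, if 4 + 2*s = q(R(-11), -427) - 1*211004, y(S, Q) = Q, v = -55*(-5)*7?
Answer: -208404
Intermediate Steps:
I = -64 (I = 8 - 4*18 = 8 - 72 = -64)
v = 1925 (v = 275*7 = 1925)
q(M, h) = 7 - h*(-64 + h) (q(M, h) = 7 - (h - 64)*h = 7 - (-64 + h)*h = 7 - h*(-64 + h))
s = -210329 (s = -2 + ((7 - 1*(-427)² + 64*(-427)) - 1*211004)/2 = -2 + ((7 - 1*182329 - 27328) - 211004)/2 = -2 + ((7 - 182329 - 27328) - 211004)/2 = -2 + (-209650 - 211004)/2 = -2 + (½)*(-420654) = -2 - 210327 = -210329)
v + s = 1925 - 210329 = -208404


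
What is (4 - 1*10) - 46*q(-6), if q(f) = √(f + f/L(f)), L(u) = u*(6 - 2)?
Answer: -6 - 23*I*√23 ≈ -6.0 - 110.3*I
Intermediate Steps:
L(u) = 4*u (L(u) = u*4 = 4*u)
q(f) = √(¼ + f) (q(f) = √(f + f/((4*f))) = √(f + f*(1/(4*f))) = √(f + ¼) = √(¼ + f))
(4 - 1*10) - 46*q(-6) = (4 - 1*10) - 23*√(1 + 4*(-6)) = (4 - 10) - 23*√(1 - 24) = -6 - 23*√(-23) = -6 - 23*I*√23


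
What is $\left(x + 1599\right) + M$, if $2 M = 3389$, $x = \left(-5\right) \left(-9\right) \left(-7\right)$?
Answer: $\frac{5957}{2} \approx 2978.5$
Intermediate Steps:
$x = -315$ ($x = 45 \left(-7\right) = -315$)
$M = \frac{3389}{2}$ ($M = \frac{1}{2} \cdot 3389 = \frac{3389}{2} \approx 1694.5$)
$\left(x + 1599\right) + M = \left(-315 + 1599\right) + \frac{3389}{2} = 1284 + \frac{3389}{2} = \frac{5957}{2}$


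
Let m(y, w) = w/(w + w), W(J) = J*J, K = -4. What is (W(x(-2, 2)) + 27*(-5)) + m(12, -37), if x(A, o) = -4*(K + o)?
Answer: -141/2 ≈ -70.500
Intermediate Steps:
x(A, o) = 16 - 4*o (x(A, o) = -4*(-4 + o) = 16 - 4*o)
W(J) = J²
m(y, w) = ½ (m(y, w) = w/((2*w)) = (1/(2*w))*w = ½)
(W(x(-2, 2)) + 27*(-5)) + m(12, -37) = ((16 - 4*2)² + 27*(-5)) + ½ = ((16 - 8)² - 135) + ½ = (8² - 135) + ½ = (64 - 135) + ½ = -71 + ½ = -141/2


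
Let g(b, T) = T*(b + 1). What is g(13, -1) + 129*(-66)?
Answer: -8528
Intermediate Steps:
g(b, T) = T*(1 + b)
g(13, -1) + 129*(-66) = -(1 + 13) + 129*(-66) = -1*14 - 8514 = -14 - 8514 = -8528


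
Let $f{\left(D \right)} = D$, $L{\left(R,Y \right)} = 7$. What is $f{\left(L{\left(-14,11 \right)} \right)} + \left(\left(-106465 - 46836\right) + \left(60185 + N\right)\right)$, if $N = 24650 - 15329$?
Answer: $-83788$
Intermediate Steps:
$N = 9321$
$f{\left(L{\left(-14,11 \right)} \right)} + \left(\left(-106465 - 46836\right) + \left(60185 + N\right)\right) = 7 + \left(\left(-106465 - 46836\right) + \left(60185 + 9321\right)\right) = 7 + \left(-153301 + 69506\right) = 7 - 83795 = -83788$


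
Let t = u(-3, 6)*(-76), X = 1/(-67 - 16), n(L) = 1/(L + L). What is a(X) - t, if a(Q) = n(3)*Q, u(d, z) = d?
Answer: -113545/498 ≈ -228.00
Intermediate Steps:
n(L) = 1/(2*L)
X = -1/83 (X = 1/(-83) = -1/83 ≈ -0.012048)
t = 228 (t = -3*(-76) = 228)
a(Q) = Q/6 (a(Q) = ((½)/3)*Q = ((½)*(⅓))*Q = Q/6)
a(X) - t = (⅙)*(-1/83) - 1*228 = -1/498 - 228 = -113545/498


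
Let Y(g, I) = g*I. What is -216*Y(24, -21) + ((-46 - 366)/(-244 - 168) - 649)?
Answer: 108216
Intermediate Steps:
Y(g, I) = I*g
-216*Y(24, -21) + ((-46 - 366)/(-244 - 168) - 649) = -(-4536)*24 + ((-46 - 366)/(-244 - 168) - 649) = -216*(-504) + (-412/(-412) - 649) = 108864 + (-412*(-1/412) - 649) = 108864 + (1 - 649) = 108864 - 648 = 108216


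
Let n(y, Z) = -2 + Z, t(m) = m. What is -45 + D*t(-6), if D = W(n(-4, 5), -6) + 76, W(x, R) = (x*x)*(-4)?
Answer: -285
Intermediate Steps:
W(x, R) = -4*x² (W(x, R) = x²*(-4) = -4*x²)
D = 40 (D = -4*(-2 + 5)² + 76 = -4*3² + 76 = -4*9 + 76 = -36 + 76 = 40)
-45 + D*t(-6) = -45 + 40*(-6) = -45 - 240 = -285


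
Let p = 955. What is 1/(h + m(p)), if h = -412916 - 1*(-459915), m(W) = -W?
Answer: 1/46044 ≈ 2.1718e-5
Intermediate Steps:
h = 46999 (h = -412916 + 459915 = 46999)
1/(h + m(p)) = 1/(46999 - 1*955) = 1/(46999 - 955) = 1/46044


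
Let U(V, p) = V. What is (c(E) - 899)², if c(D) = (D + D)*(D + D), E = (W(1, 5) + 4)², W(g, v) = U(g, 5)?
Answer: 2563201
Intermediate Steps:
W(g, v) = g
E = 25 (E = (1 + 4)² = 5² = 25)
c(D) = 4*D² (c(D) = (2*D)*(2*D) = 4*D²)
(c(E) - 899)² = (4*25² - 899)² = (4*625 - 899)² = (2500 - 899)² = 1601² = 2563201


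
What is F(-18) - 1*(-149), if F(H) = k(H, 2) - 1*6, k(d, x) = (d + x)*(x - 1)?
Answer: 127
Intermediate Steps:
k(d, x) = (-1 + x)*(d + x) (k(d, x) = (d + x)*(-1 + x) = (-1 + x)*(d + x))
F(H) = -4 + H (F(H) = (2² - H - 1*2 + H*2) - 1*6 = (4 - H - 2 + 2*H) - 6 = (2 + H) - 6 = -4 + H)
F(-18) - 1*(-149) = (-4 - 18) - 1*(-149) = -22 + 149 = 127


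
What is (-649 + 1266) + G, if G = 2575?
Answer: 3192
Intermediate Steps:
(-649 + 1266) + G = (-649 + 1266) + 2575 = 617 + 2575 = 3192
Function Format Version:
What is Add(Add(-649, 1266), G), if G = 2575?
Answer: 3192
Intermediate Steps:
Add(Add(-649, 1266), G) = Add(Add(-649, 1266), 2575) = Add(617, 2575) = 3192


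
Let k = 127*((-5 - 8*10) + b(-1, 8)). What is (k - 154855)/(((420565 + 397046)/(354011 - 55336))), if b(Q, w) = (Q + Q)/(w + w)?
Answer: -395842041725/6540888 ≈ -60518.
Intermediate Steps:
b(Q, w) = Q/w (b(Q, w) = (2*Q)/((2*w)) = (2*Q)*(1/(2*w)) = Q/w)
k = -86487/8 (k = 127*((-5 - 8*10) - 1/8) = 127*((-5 - 80) - 1*1/8) = 127*(-85 - 1/8) = 127*(-681/8) = -86487/8 ≈ -10811.)
(k - 154855)/(((420565 + 397046)/(354011 - 55336))) = (-86487/8 - 154855)/(((420565 + 397046)/(354011 - 55336))) = -1325327/(8*(817611/298675)) = -1325327/(8*(817611*(1/298675))) = -1325327/(8*817611/298675) = -1325327/8*298675/817611 = -395842041725/6540888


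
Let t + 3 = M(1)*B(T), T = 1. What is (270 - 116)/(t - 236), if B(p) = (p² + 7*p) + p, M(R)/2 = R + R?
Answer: -22/29 ≈ -0.75862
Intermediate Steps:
M(R) = 4*R (M(R) = 2*(R + R) = 2*(2*R) = 4*R)
B(p) = p² + 8*p
t = 33 (t = -3 + (4*1)*(1*(8 + 1)) = -3 + 4*(1*9) = -3 + 4*9 = -3 + 36 = 33)
(270 - 116)/(t - 236) = (270 - 116)/(33 - 236) = 154/(-203) = 154*(-1/203) = -22/29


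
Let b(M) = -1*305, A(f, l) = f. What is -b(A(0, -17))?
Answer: 305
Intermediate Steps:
b(M) = -305
-b(A(0, -17)) = -1*(-305) = 305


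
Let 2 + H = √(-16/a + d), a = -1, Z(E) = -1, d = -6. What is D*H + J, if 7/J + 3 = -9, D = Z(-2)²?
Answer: -31/12 + √10 ≈ 0.57894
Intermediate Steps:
D = 1 (D = (-1)² = 1)
J = -7/12 (J = 7/(-3 - 9) = 7/(-12) = 7*(-1/12) = -7/12 ≈ -0.58333)
H = -2 + √10 (H = -2 + √(-16/(-1) - 6) = -2 + √(-16*(-1) - 6) = -2 + √(16 - 6) = -2 + √10 ≈ 1.1623)
D*H + J = 1*(-2 + √10) - 7/12 = (-2 + √10) - 7/12 = -31/12 + √10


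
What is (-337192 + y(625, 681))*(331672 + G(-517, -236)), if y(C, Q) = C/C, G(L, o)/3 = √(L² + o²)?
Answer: -111836813352 - 1011573*√322985 ≈ -1.1241e+11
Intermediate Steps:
G(L, o) = 3*√(L² + o²)
y(C, Q) = 1
(-337192 + y(625, 681))*(331672 + G(-517, -236)) = (-337192 + 1)*(331672 + 3*√((-517)² + (-236)²)) = -337191*(331672 + 3*√(267289 + 55696)) = -337191*(331672 + 3*√322985) = -111836813352 - 1011573*√322985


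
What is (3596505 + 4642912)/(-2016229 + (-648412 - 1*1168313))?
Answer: -8239417/3832954 ≈ -2.1496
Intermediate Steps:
(3596505 + 4642912)/(-2016229 + (-648412 - 1*1168313)) = 8239417/(-2016229 + (-648412 - 1168313)) = 8239417/(-2016229 - 1816725) = 8239417/(-3832954) = 8239417*(-1/3832954) = -8239417/3832954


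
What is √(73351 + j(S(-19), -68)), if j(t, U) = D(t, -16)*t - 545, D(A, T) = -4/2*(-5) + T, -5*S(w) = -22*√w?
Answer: √(1820150 - 660*I*√19)/5 ≈ 269.83 - 0.21324*I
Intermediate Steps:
S(w) = 22*√w/5 (S(w) = -(-22)*√w/5 = 22*√w/5)
D(A, T) = 10 + T (D(A, T) = -4*½*(-5) + T = -2*(-5) + T = 10 + T)
j(t, U) = -545 - 6*t (j(t, U) = (10 - 16)*t - 545 = -6*t - 545 = -545 - 6*t)
√(73351 + j(S(-19), -68)) = √(73351 + (-545 - 132*√(-19)/5)) = √(73351 + (-545 - 132*I*√19/5)) = √(72806 - 132*I*√19/5)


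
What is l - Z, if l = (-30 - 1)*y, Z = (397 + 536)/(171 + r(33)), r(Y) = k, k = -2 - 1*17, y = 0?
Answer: -933/152 ≈ -6.1382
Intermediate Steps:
k = -19 (k = -2 - 17 = -19)
r(Y) = -19
Z = 933/152 (Z = (397 + 536)/(171 - 19) = 933/152 ≈ 6.1382)
l = 0 (l = (-30 - 1)*0 = -31*0 = 0)
l - Z = 0 - 1*933/152 = 0 - 933/152 = -933/152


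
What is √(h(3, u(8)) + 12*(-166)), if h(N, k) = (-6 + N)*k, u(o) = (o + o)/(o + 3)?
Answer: 6*I*√6710/11 ≈ 44.681*I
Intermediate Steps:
u(o) = 2*o/(3 + o) (u(o) = (2*o)/(3 + o) = 2*o/(3 + o))
h(N, k) = k*(-6 + N)
√(h(3, u(8)) + 12*(-166)) = √((2*8/(3 + 8))*(-6 + 3) + 12*(-166)) = √((2*8/11)*(-3) - 1992) = √((2*8*(1/11))*(-3) - 1992) = √((16/11)*(-3) - 1992) = √(-48/11 - 1992) = √(-21960/11) = 6*I*√6710/11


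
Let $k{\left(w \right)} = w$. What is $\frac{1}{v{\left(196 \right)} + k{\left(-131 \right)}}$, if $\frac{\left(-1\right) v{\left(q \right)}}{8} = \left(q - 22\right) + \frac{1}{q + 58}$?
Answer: $- \frac{127}{193425} \approx -0.00065659$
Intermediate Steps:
$v{\left(q \right)} = 176 - 8 q - \frac{8}{58 + q}$ ($v{\left(q \right)} = - 8 \left(\left(q - 22\right) + \frac{1}{q + 58}\right) = - 8 \left(\left(-22 + q\right) + \frac{1}{58 + q}\right) = - 8 \left(-22 + q + \frac{1}{58 + q}\right) = 176 - 8 q - \frac{8}{58 + q}$)
$\frac{1}{v{\left(196 \right)} + k{\left(-131 \right)}} = \frac{1}{\frac{8 \left(1275 - 196^{2} - 7056\right)}{58 + 196} - 131} = \frac{1}{\frac{8 \left(1275 - 38416 - 7056\right)}{254} - 131} = \frac{1}{8 \cdot \frac{1}{254} \left(1275 - 38416 - 7056\right) - 131} = \frac{1}{8 \cdot \frac{1}{254} \left(-44197\right) - 131} = \frac{1}{- \frac{176788}{127} - 131} = \frac{1}{- \frac{193425}{127}} = - \frac{127}{193425}$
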